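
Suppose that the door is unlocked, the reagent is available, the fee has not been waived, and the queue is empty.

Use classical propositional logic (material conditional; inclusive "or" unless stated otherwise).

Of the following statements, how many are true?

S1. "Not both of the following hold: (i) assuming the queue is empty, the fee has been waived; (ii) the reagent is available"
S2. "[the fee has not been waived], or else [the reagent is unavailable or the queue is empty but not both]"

Let D = "the queue is empty" (T), G = "the fee has been waived" (F), L = "the reagent is available" (T).

S1: In symbols: (D → G) ↑ L

D → G = T → F = F
(D → G) ↑ L = F ↑ T = T
So S1 is true.

S2: Formalization: ¬G ∨ (¬L ⊕ D)

¬G = ¬F = T
¬L = ¬T = F
¬L ⊕ D = F ⊕ T = T
¬G ∨ (¬L ⊕ D) = T ∨ T = T
Hence S2 is true.

2 of the 2 statements are true (S1, S2).

2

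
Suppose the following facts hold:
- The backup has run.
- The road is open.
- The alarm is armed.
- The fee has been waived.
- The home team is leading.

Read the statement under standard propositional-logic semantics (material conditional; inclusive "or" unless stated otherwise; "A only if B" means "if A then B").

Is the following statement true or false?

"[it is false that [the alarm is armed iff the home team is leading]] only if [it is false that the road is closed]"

True

Let R = "the alarm is armed" (T), U = "the home team is leading" (T), Q = "the road is closed" (F).
In symbols: ¬(R ↔ U) → ¬Q

R ↔ U = T ↔ T = T
¬(R ↔ U) = ¬T = F
¬Q = ¬F = T
¬(R ↔ U) → ¬Q = F → T = T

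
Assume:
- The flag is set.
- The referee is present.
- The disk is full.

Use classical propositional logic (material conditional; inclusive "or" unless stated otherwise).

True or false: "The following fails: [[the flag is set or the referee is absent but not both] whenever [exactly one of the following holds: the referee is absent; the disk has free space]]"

The statement is false.

Let D = "the referee is present" (True), R = "the disk is full" (True), H = "the flag is set" (True).
This is not ((not D xor not R) -> (H xor not D)).

not D = not True = False
not R = not True = False
not D xor not R = False xor False = False
not D = not True = False
H xor not D = True xor False = True
(not D xor not R) -> (H xor not D) = False -> True = True
not ((not D xor not R) -> (H xor not D)) = not True = False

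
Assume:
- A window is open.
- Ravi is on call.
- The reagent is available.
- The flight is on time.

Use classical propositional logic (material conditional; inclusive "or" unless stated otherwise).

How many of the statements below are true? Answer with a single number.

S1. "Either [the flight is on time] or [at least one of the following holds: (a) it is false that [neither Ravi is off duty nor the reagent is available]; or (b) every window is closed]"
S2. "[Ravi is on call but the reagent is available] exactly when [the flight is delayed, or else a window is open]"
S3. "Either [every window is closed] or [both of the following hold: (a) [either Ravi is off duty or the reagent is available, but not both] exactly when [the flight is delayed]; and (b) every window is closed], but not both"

Let R = "the flight is delayed" (F), S = "Ravi is on call" (T), M = "the reagent is available" (T), G = "a window is open" (T).

S1: In symbols: ~R | (~(~S nor M) | ~G)

~R = ~F = T
~S = ~T = F
~S nor M = F nor T = F
~(~S nor M) = ~F = T
~G = ~T = F
~(~S nor M) | ~G = T | F = T
~R | (~(~S nor M) | ~G) = T | T = T
So S1 is true.

S2: Formalization: (S & M) <-> (R | G)

S & M = T & T = T
R | G = F | T = T
(S & M) <-> (R | G) = T <-> T = T
So S2 is true.

S3: Parsed as ~G xor (((~S xor M) <-> R) & ~G)

~G = ~T = F
~S = ~T = F
~S xor M = F xor T = T
(~S xor M) <-> R = T <-> F = F
~G = ~T = F
((~S xor M) <-> R) & ~G = F & F = F
~G xor (((~S xor M) <-> R) & ~G) = F xor F = F
So S3 is false.

Count: 2.

2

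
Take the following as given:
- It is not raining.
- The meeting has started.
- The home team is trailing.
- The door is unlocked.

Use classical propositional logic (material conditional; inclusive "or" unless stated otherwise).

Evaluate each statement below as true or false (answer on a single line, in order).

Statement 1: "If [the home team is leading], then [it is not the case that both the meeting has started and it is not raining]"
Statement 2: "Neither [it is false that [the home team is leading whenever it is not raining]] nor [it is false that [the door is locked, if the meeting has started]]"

Statement 1 T / Statement 2 F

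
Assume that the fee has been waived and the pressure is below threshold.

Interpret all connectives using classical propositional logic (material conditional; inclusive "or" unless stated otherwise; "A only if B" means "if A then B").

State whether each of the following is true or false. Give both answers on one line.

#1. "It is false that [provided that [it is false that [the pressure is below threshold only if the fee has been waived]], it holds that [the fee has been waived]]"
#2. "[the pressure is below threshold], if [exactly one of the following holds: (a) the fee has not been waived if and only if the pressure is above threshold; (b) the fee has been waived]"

#1 False, #2 True

Let K = "the pressure is above threshold" (F), L = "the fee has been waived" (T).

#1: Formalization: ¬(¬(¬K → L) → L)

¬K = ¬F = T
¬K → L = T → T = T
¬(¬K → L) = ¬T = F
¬(¬K → L) → L = F → T = T
¬(¬(¬K → L) → L) = ¬T = F
So #1 is false.

#2: Parsed as ((¬L ↔ K) ⊕ L) → ¬K

¬L = ¬T = F
¬L ↔ K = F ↔ F = T
(¬L ↔ K) ⊕ L = T ⊕ T = F
¬K = ¬F = T
((¬L ↔ K) ⊕ L) → ¬K = F → T = T
Thus #2 is true.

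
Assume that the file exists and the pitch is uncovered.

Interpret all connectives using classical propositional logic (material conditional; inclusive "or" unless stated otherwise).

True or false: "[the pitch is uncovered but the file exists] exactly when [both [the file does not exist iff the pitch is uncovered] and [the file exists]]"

False

Let R = "the pitch is covered" (F), P = "the file exists" (T).
Formalization: (¬R ∧ P) ↔ ((¬P ↔ ¬R) ∧ P)

¬R = ¬F = T
¬R ∧ P = T ∧ T = T
¬P = ¬T = F
¬R = ¬F = T
¬P ↔ ¬R = F ↔ T = F
(¬P ↔ ¬R) ∧ P = F ∧ T = F
(¬R ∧ P) ↔ ((¬P ↔ ¬R) ∧ P) = T ↔ F = F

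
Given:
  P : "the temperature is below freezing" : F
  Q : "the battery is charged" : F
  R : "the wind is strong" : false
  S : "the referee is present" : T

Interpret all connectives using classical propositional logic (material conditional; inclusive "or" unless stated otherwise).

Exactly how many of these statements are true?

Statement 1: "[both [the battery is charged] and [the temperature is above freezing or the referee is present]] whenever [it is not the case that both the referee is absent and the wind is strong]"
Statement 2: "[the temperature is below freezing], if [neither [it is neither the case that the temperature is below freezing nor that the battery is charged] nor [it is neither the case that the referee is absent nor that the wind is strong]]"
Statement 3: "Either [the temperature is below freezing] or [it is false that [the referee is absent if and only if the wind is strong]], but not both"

1

Statement 1: Parsed as (not S nand R) -> (Q and (not P or S))

not S = not True = False
not S nand R = False nand False = True
not P = not False = True
not P or S = True or True = True
Q and (not P or S) = False and True = False
(not S nand R) -> (Q and (not P or S)) = True -> False = False
Thus Statement 1 is false.

Statement 2: Formalization: ((P nor Q) nor (not S nor R)) -> P

P nor Q = False nor False = True
not S = not True = False
not S nor R = False nor False = True
(P nor Q) nor (not S nor R) = True nor True = False
((P nor Q) nor (not S nor R)) -> P = False -> False = True
Thus Statement 2 is true.

Statement 3: In symbols: P xor not (not S iff R)

not S = not True = False
not S iff R = False iff False = True
not (not S iff R) = not True = False
P xor not (not S iff R) = False xor False = False
Thus Statement 3 is false.

True statements: 1 (Statement 2).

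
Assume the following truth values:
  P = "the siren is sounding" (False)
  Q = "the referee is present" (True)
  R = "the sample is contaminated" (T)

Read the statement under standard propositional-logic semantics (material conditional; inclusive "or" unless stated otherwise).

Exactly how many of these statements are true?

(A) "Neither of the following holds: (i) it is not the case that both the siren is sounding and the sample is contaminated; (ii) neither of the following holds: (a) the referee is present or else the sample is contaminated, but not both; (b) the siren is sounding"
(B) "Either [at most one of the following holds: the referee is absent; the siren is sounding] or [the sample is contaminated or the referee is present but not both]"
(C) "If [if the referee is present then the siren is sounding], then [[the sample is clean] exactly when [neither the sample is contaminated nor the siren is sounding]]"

2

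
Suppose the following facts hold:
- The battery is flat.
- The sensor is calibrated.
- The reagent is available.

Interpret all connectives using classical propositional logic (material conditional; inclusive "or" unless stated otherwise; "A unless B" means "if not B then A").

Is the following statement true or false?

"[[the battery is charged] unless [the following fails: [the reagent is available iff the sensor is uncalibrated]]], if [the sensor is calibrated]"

Let Q = "the sensor is calibrated" (T), U = "the battery is charged" (F), H = "the reagent is available" (T).
In symbols: Q → (U ∨ ¬(H ↔ ¬Q))

¬Q = ¬T = F
H ↔ ¬Q = T ↔ F = F
¬(H ↔ ¬Q) = ¬F = T
U ∨ ¬(H ↔ ¬Q) = F ∨ T = T
Q → (U ∨ ¬(H ↔ ¬Q)) = T → T = T

True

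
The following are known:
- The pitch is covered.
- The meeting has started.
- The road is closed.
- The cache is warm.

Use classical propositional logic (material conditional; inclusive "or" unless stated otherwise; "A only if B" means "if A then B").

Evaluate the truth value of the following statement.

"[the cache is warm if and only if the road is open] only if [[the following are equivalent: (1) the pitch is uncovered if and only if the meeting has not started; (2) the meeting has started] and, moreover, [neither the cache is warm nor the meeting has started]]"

Let W = "the cache is warm" (T), S = "the road is closed" (T), N = "the pitch is covered" (T), Q = "the meeting has started" (T).
In symbols: (W <-> ~S) -> (((~N <-> ~Q) <-> Q) & (W nor Q))

~S = ~T = F
W <-> ~S = T <-> F = F
~N = ~T = F
~Q = ~T = F
~N <-> ~Q = F <-> F = T
(~N <-> ~Q) <-> Q = T <-> T = T
W nor Q = T nor T = F
((~N <-> ~Q) <-> Q) & (W nor Q) = T & F = F
(W <-> ~S) -> (((~N <-> ~Q) <-> Q) & (W nor Q)) = F -> F = T

The statement is true.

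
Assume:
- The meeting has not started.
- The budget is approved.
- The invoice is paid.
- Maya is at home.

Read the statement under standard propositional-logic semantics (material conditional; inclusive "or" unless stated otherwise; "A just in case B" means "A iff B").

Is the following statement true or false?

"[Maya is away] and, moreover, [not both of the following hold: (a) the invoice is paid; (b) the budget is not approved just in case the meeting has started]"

Let S = "Maya is at home" (True), R = "the invoice is paid" (True), Q = "the budget is approved" (True), P = "the meeting has started" (False).
Formalization: not S and (R nand (not Q iff P))

not S = not True = False
not Q = not True = False
not Q iff P = False iff False = True
R nand (not Q iff P) = True nand True = False
not S and (R nand (not Q iff P)) = False and False = False

The statement is false.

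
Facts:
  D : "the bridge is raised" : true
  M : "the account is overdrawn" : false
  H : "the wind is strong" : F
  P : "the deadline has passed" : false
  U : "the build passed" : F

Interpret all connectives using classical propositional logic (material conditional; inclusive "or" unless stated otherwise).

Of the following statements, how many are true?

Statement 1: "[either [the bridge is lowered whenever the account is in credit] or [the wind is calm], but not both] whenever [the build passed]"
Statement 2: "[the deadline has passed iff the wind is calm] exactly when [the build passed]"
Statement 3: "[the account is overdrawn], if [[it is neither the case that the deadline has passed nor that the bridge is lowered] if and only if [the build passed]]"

Statement 1: This is U -> ((~M -> ~D) xor ~H).

~M = ~F = T
~D = ~T = F
~M -> ~D = T -> F = F
~H = ~F = T
(~M -> ~D) xor ~H = F xor T = T
U -> ((~M -> ~D) xor ~H) = F -> T = T
Thus Statement 1 is true.

Statement 2: Parsed as (P <-> ~H) <-> U

~H = ~F = T
P <-> ~H = F <-> T = F
(P <-> ~H) <-> U = F <-> F = T
Hence Statement 2 is true.

Statement 3: In symbols: ((P nor ~D) <-> U) -> M

~D = ~T = F
P nor ~D = F nor F = T
(P nor ~D) <-> U = T <-> F = F
((P nor ~D) <-> U) -> M = F -> F = T
Thus Statement 3 is true.

True statements: 3.

3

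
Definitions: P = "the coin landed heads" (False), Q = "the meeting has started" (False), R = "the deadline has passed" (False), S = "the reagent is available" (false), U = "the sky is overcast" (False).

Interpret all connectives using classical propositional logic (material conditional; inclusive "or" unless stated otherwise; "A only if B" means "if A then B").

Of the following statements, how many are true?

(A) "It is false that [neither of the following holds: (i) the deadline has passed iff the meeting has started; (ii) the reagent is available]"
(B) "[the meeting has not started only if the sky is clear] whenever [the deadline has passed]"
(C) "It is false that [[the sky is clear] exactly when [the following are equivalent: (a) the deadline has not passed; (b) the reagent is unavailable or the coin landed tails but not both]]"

3

(A): Parsed as ~((R <-> Q) nor S)

R <-> Q = F <-> F = T
(R <-> Q) nor S = T nor F = F
~((R <-> Q) nor S) = ~F = T
Thus (A) is true.

(B): This is R -> (~Q -> ~U).

~Q = ~F = T
~U = ~F = T
~Q -> ~U = T -> T = T
R -> (~Q -> ~U) = F -> T = T
So (B) is true.

(C): This is ~(~U <-> (~R <-> (~S xor ~P))).

~U = ~F = T
~R = ~F = T
~S = ~F = T
~P = ~F = T
~S xor ~P = T xor T = F
~R <-> (~S xor ~P) = T <-> F = F
~U <-> (~R <-> (~S xor ~P)) = T <-> F = F
~(~U <-> (~R <-> (~S xor ~P))) = ~F = T
Thus (C) is true.

3 of the 3 statements are true ((A), (B), (C)).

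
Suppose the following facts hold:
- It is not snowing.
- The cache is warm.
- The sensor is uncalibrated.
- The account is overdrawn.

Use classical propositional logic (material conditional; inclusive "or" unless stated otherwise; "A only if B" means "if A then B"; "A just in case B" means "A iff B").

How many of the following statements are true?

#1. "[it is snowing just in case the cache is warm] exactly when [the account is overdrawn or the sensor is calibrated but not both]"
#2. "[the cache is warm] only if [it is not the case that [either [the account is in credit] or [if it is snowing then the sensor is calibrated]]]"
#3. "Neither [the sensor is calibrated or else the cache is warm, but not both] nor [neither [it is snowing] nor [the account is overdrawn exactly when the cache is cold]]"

Let K = "it is snowing" (False), R = "the cache is warm" (True), N = "the account is overdrawn" (True), G = "the sensor is calibrated" (False).

#1: In symbols: (K iff R) iff (N xor G)

K iff R = False iff True = False
N xor G = True xor False = True
(K iff R) iff (N xor G) = False iff True = False
So #1 is false.

#2: In symbols: R -> not (not N or (K -> G))

not N = not True = False
K -> G = False -> False = True
not N or (K -> G) = False or True = True
not (not N or (K -> G)) = not True = False
R -> not (not N or (K -> G)) = True -> False = False
Thus #2 is false.

#3: Parsed as (G xor R) nor (K nor (N iff not R))

G xor R = False xor True = True
not R = not True = False
N iff not R = True iff False = False
K nor (N iff not R) = False nor False = True
(G xor R) nor (K nor (N iff not R)) = True nor True = False
So #3 is false.

Count: 0.

0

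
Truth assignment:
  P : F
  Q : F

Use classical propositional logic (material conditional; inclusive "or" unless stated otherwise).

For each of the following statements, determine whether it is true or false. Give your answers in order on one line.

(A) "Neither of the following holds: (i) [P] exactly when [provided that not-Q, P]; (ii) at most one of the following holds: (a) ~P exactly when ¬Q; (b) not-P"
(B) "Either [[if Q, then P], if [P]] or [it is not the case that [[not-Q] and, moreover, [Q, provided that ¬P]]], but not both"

(A) false; (B) false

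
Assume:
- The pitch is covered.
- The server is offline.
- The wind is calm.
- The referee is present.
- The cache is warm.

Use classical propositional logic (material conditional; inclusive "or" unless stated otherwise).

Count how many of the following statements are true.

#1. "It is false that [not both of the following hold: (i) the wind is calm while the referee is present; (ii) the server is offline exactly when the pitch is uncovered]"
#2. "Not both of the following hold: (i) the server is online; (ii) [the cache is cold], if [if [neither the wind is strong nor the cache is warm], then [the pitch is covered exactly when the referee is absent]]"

Let R = "the wind is strong" (F), S = "the referee is present" (T), Q = "the server is online" (F), P = "the pitch is covered" (T), U = "the cache is warm" (T).

#1: In symbols: ~((~R & S) nand (~Q <-> ~P))

~R = ~F = T
~R & S = T & T = T
~Q = ~F = T
~P = ~T = F
~Q <-> ~P = T <-> F = F
(~R & S) nand (~Q <-> ~P) = T nand F = T
~((~R & S) nand (~Q <-> ~P)) = ~T = F
So #1 is false.

#2: Formalization: Q nand (((R nor U) -> (P <-> ~S)) -> ~U)

R nor U = F nor T = F
~S = ~T = F
P <-> ~S = T <-> F = F
(R nor U) -> (P <-> ~S) = F -> F = T
~U = ~T = F
((R nor U) -> (P <-> ~S)) -> ~U = T -> F = F
Q nand (((R nor U) -> (P <-> ~S)) -> ~U) = F nand F = T
Thus #2 is true.

True statements: 1 (#2).

1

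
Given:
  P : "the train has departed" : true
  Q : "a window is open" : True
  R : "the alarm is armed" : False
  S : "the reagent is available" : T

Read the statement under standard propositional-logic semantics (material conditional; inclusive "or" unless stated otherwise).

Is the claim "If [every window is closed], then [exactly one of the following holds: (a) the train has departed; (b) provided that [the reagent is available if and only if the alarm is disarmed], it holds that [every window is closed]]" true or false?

Values: Q=True, P=True, S=True, R=False.
Parsed as not Q -> (P xor ((S iff not R) -> not Q))

not Q = not True = False
not R = not False = True
S iff not R = True iff True = True
not Q = not True = False
(S iff not R) -> not Q = True -> False = False
P xor ((S iff not R) -> not Q) = True xor False = True
not Q -> (P xor ((S iff not R) -> not Q)) = False -> True = True

true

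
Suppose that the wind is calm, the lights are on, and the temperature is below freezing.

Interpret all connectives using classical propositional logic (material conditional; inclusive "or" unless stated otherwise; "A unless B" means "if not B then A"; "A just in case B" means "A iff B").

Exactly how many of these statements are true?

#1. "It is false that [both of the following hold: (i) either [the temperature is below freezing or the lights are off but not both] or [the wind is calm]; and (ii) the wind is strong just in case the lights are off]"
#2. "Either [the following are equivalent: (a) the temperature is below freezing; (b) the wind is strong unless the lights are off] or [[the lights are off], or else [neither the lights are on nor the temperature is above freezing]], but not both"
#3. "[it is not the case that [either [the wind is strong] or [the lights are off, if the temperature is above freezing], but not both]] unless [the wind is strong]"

0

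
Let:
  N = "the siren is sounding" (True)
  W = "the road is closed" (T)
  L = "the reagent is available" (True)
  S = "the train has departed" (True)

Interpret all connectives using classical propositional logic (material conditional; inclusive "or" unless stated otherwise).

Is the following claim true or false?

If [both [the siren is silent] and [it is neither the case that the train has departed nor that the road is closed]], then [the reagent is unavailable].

The statement is true.

Values: N=True, S=True, W=True, L=True.
Parsed as (not N and (S nor W)) -> not L

not N = not True = False
S nor W = True nor True = False
not N and (S nor W) = False and False = False
not L = not True = False
(not N and (S nor W)) -> not L = False -> False = True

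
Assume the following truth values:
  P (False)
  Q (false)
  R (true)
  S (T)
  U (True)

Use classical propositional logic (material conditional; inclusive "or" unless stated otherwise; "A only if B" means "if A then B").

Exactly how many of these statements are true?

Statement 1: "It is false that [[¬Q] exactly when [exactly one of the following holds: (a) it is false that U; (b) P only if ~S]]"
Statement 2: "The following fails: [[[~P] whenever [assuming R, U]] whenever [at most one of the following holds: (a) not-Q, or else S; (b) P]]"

0

Statement 1: Formalization: ¬(¬Q ↔ (¬U ⊕ (P → ¬S)))

¬Q = ¬F = T
¬U = ¬T = F
¬S = ¬T = F
P → ¬S = F → F = T
¬U ⊕ (P → ¬S) = F ⊕ T = T
¬Q ↔ (¬U ⊕ (P → ¬S)) = T ↔ T = T
¬(¬Q ↔ (¬U ⊕ (P → ¬S))) = ¬T = F
Hence Statement 1 is false.

Statement 2: Parsed as ¬(((¬Q ∨ S) ↑ P) → ((R → U) → ¬P))

¬Q = ¬F = T
¬Q ∨ S = T ∨ T = T
(¬Q ∨ S) ↑ P = T ↑ F = T
R → U = T → T = T
¬P = ¬F = T
(R → U) → ¬P = T → T = T
((¬Q ∨ S) ↑ P) → ((R → U) → ¬P) = T → T = T
¬(((¬Q ∨ S) ↑ P) → ((R → U) → ¬P)) = ¬T = F
Hence Statement 2 is false.

0 of the 2 statements are true (none).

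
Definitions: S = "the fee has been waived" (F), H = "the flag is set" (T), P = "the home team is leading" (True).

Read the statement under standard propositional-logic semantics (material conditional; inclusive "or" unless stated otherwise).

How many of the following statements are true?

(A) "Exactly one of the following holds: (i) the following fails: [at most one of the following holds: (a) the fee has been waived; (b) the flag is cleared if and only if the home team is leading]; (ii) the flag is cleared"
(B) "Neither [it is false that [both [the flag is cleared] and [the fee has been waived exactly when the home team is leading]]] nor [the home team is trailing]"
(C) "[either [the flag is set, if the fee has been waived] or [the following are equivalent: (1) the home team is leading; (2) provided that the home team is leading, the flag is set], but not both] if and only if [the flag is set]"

0

(A): In symbols: ¬(S ↑ (¬H ↔ P)) ⊕ ¬H

¬H = ¬T = F
¬H ↔ P = F ↔ T = F
S ↑ (¬H ↔ P) = F ↑ F = T
¬(S ↑ (¬H ↔ P)) = ¬T = F
¬H = ¬T = F
¬(S ↑ (¬H ↔ P)) ⊕ ¬H = F ⊕ F = F
Hence (A) is false.

(B): Parsed as ¬(¬H ∧ (S ↔ P)) ↓ ¬P

¬H = ¬T = F
S ↔ P = F ↔ T = F
¬H ∧ (S ↔ P) = F ∧ F = F
¬(¬H ∧ (S ↔ P)) = ¬F = T
¬P = ¬T = F
¬(¬H ∧ (S ↔ P)) ↓ ¬P = T ↓ F = F
Hence (B) is false.

(C): In symbols: ((S → H) ⊕ (P ↔ (P → H))) ↔ H

S → H = F → T = T
P → H = T → T = T
P ↔ (P → H) = T ↔ T = T
(S → H) ⊕ (P ↔ (P → H)) = T ⊕ T = F
((S → H) ⊕ (P ↔ (P → H))) ↔ H = F ↔ T = F
Thus (C) is false.

Count: 0.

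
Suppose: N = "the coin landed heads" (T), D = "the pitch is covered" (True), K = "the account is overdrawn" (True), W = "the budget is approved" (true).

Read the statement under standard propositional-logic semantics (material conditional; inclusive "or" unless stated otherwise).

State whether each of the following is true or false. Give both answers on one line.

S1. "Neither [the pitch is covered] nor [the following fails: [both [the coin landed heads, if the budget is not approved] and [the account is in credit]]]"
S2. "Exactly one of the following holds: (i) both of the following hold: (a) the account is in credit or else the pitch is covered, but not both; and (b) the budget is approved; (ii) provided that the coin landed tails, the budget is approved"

S1: In symbols: D ↓ ¬((¬W → N) ∧ ¬K)

¬W = ¬T = F
¬W → N = F → T = T
¬K = ¬T = F
(¬W → N) ∧ ¬K = T ∧ F = F
¬((¬W → N) ∧ ¬K) = ¬F = T
D ↓ ¬((¬W → N) ∧ ¬K) = T ↓ T = F
Hence S1 is false.

S2: Formalization: ((¬K ⊕ D) ∧ W) ⊕ (¬N → W)

¬K = ¬T = F
¬K ⊕ D = F ⊕ T = T
(¬K ⊕ D) ∧ W = T ∧ T = T
¬N = ¬T = F
¬N → W = F → T = T
((¬K ⊕ D) ∧ W) ⊕ (¬N → W) = T ⊕ T = F
Hence S2 is false.

S1 false, S2 false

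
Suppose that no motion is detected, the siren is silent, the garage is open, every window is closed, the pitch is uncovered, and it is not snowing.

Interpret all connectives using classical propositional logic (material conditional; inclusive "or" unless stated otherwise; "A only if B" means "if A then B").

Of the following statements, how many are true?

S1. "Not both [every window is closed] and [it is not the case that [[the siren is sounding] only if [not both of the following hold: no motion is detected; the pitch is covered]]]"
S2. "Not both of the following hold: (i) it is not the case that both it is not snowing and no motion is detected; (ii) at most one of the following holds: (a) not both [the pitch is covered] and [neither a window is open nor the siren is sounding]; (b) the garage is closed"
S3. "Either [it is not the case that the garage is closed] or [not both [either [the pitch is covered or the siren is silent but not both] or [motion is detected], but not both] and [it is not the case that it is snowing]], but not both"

Let S = "a window is open" (F), Q = "the siren is sounding" (F), P = "motion is detected" (F), U = "the pitch is covered" (F), V = "it is snowing" (F), R = "the garage is closed" (F).

S1: In symbols: ¬S ↑ ¬(Q → (¬P ↑ U))

¬S = ¬F = T
¬P = ¬F = T
¬P ↑ U = T ↑ F = T
Q → (¬P ↑ U) = F → T = T
¬(Q → (¬P ↑ U)) = ¬T = F
¬S ↑ ¬(Q → (¬P ↑ U)) = T ↑ F = T
Hence S1 is true.

S2: This is (¬V ↑ ¬P) ↑ ((U ↑ (S ↓ Q)) ↑ R).

¬V = ¬F = T
¬P = ¬F = T
¬V ↑ ¬P = T ↑ T = F
S ↓ Q = F ↓ F = T
U ↑ (S ↓ Q) = F ↑ T = T
(U ↑ (S ↓ Q)) ↑ R = T ↑ F = T
(¬V ↑ ¬P) ↑ ((U ↑ (S ↓ Q)) ↑ R) = F ↑ T = T
Hence S2 is true.

S3: This is ¬R ⊕ (((U ⊕ ¬Q) ⊕ P) ↑ ¬V).

¬R = ¬F = T
¬Q = ¬F = T
U ⊕ ¬Q = F ⊕ T = T
(U ⊕ ¬Q) ⊕ P = T ⊕ F = T
¬V = ¬F = T
((U ⊕ ¬Q) ⊕ P) ↑ ¬V = T ↑ T = F
¬R ⊕ (((U ⊕ ¬Q) ⊕ P) ↑ ¬V) = T ⊕ F = T
Thus S3 is true.

3 of the 3 statements are true (S1, S2, S3).

3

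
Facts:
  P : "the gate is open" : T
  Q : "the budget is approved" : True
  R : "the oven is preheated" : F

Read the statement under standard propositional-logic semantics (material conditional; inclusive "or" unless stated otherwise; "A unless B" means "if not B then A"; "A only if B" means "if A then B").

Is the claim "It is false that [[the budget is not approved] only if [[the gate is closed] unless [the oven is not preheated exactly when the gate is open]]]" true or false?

False

Values: Q=T, P=T, R=F.
This is ~(~Q -> (~P | (~R <-> P))).

~Q = ~T = F
~P = ~T = F
~R = ~F = T
~R <-> P = T <-> T = T
~P | (~R <-> P) = F | T = T
~Q -> (~P | (~R <-> P)) = F -> T = T
~(~Q -> (~P | (~R <-> P))) = ~T = F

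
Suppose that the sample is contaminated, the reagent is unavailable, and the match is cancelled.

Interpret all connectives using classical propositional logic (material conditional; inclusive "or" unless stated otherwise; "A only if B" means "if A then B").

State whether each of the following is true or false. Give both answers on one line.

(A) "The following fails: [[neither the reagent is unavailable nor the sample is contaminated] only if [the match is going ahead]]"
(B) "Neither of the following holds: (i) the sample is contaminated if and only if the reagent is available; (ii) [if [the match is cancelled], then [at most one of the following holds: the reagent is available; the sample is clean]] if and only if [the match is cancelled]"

Let Q = "the reagent is available" (False), P = "the sample is contaminated" (True), R = "the match is cancelled" (True).

(A): In symbols: not ((not Q nor P) -> not R)

not Q = not False = True
not Q nor P = True nor True = False
not R = not True = False
(not Q nor P) -> not R = False -> False = True
not ((not Q nor P) -> not R) = not True = False
Thus (A) is false.

(B): In symbols: (P iff Q) nor ((R -> (Q nand not P)) iff R)

P iff Q = True iff False = False
not P = not True = False
Q nand not P = False nand False = True
R -> (Q nand not P) = True -> True = True
(R -> (Q nand not P)) iff R = True iff True = True
(P iff Q) nor ((R -> (Q nand not P)) iff R) = False nor True = False
Hence (B) is false.

(A) F; (B) F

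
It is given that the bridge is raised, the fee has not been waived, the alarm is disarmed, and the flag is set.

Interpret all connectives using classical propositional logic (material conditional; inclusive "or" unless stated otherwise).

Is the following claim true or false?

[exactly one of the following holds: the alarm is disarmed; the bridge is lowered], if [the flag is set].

Let S = "the flag is set" (T), R = "the alarm is armed" (F), P = "the bridge is raised" (T).
Formalization: S -> (~R xor ~P)

~R = ~F = T
~P = ~T = F
~R xor ~P = T xor F = T
S -> (~R xor ~P) = T -> T = T

true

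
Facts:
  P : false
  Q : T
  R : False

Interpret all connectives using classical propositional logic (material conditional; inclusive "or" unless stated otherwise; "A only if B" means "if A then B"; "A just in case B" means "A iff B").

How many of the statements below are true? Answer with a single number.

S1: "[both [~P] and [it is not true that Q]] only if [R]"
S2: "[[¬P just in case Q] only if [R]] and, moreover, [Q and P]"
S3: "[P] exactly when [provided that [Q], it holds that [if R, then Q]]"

S1: This is (not P and not Q) -> R.

not P = not False = True
not Q = not True = False
not P and not Q = True and False = False
(not P and not Q) -> R = False -> False = True
So S1 is true.

S2: Formalization: ((not P iff Q) -> R) and (Q and P)

not P = not False = True
not P iff Q = True iff True = True
(not P iff Q) -> R = True -> False = False
Q and P = True and False = False
((not P iff Q) -> R) and (Q and P) = False and False = False
So S2 is false.

S3: In symbols: P iff (Q -> (R -> Q))

R -> Q = False -> True = True
Q -> (R -> Q) = True -> True = True
P iff (Q -> (R -> Q)) = False iff True = False
Hence S3 is false.

Count: 1.

1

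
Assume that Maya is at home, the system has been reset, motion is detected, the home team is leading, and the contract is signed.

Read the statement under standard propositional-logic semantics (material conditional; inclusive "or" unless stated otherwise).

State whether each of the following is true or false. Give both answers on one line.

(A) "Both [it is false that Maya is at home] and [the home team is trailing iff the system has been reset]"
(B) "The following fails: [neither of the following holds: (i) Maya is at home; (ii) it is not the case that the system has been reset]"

Let U = "Maya is at home" (T), W = "the home team is leading" (T), D = "the system has been reset" (T).

(A): In symbols: ~U & (~W <-> D)

~U = ~T = F
~W = ~T = F
~W <-> D = F <-> T = F
~U & (~W <-> D) = F & F = F
Thus (A) is false.

(B): This is ~(U nor ~D).

~D = ~T = F
U nor ~D = T nor F = F
~(U nor ~D) = ~F = T
Thus (B) is true.

(A) False, (B) True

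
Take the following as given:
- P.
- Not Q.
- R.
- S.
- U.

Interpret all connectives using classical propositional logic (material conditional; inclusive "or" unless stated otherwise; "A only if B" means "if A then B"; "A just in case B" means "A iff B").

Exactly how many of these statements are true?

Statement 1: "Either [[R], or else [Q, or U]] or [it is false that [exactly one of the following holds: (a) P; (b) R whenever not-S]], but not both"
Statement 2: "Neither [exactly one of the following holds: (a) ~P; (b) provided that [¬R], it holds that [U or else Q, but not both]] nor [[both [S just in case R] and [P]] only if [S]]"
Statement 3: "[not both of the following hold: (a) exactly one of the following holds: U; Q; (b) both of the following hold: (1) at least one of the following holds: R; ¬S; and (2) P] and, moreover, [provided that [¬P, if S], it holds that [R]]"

0

Statement 1: Parsed as (R | (Q | U)) xor ~(P xor (~S -> R))

Q | U = F | T = T
R | (Q | U) = T | T = T
~S = ~T = F
~S -> R = F -> T = T
P xor (~S -> R) = T xor T = F
~(P xor (~S -> R)) = ~F = T
(R | (Q | U)) xor ~(P xor (~S -> R)) = T xor T = F
So Statement 1 is false.

Statement 2: This is (~P xor (~R -> (U xor Q))) nor (((S <-> R) & P) -> S).

~P = ~T = F
~R = ~T = F
U xor Q = T xor F = T
~R -> (U xor Q) = F -> T = T
~P xor (~R -> (U xor Q)) = F xor T = T
S <-> R = T <-> T = T
(S <-> R) & P = T & T = T
((S <-> R) & P) -> S = T -> T = T
(~P xor (~R -> (U xor Q))) nor (((S <-> R) & P) -> S) = T nor T = F
Thus Statement 2 is false.

Statement 3: Formalization: ((U xor Q) nand ((R | ~S) & P)) & ((S -> ~P) -> R)

U xor Q = T xor F = T
~S = ~T = F
R | ~S = T | F = T
(R | ~S) & P = T & T = T
(U xor Q) nand ((R | ~S) & P) = T nand T = F
~P = ~T = F
S -> ~P = T -> F = F
(S -> ~P) -> R = F -> T = T
((U xor Q) nand ((R | ~S) & P)) & ((S -> ~P) -> R) = F & T = F
Hence Statement 3 is false.

Count: 0.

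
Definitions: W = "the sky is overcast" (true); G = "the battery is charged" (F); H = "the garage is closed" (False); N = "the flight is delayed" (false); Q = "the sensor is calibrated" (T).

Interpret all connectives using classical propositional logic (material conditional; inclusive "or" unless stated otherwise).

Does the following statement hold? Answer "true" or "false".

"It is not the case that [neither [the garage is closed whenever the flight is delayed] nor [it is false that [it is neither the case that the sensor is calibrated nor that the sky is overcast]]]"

This is not ((N -> H) nor not (Q nor W)).

N -> H = False -> False = True
Q nor W = True nor True = False
not (Q nor W) = not False = True
(N -> H) nor not (Q nor W) = True nor True = False
not ((N -> H) nor not (Q nor W)) = not False = True

True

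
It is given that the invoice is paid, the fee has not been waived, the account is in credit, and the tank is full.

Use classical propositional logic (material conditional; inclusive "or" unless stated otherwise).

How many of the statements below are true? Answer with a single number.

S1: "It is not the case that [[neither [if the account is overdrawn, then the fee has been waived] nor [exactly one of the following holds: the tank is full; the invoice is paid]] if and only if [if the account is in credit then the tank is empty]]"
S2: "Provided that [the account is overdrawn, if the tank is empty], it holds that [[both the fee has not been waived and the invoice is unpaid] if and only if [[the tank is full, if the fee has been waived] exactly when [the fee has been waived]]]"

1

Let R = "the account is overdrawn" (False), Q = "the fee has been waived" (False), S = "the tank is full" (True), P = "the invoice is paid" (True).

S1: Parsed as not (((R -> Q) nor (S xor P)) iff (not R -> not S))

R -> Q = False -> False = True
S xor P = True xor True = False
(R -> Q) nor (S xor P) = True nor False = False
not R = not False = True
not S = not True = False
not R -> not S = True -> False = False
((R -> Q) nor (S xor P)) iff (not R -> not S) = False iff False = True
not (((R -> Q) nor (S xor P)) iff (not R -> not S)) = not True = False
Hence S1 is false.

S2: This is (not S -> R) -> ((not Q and not P) iff ((Q -> S) iff Q)).

not S = not True = False
not S -> R = False -> False = True
not Q = not False = True
not P = not True = False
not Q and not P = True and False = False
Q -> S = False -> True = True
(Q -> S) iff Q = True iff False = False
(not Q and not P) iff ((Q -> S) iff Q) = False iff False = True
(not S -> R) -> ((not Q and not P) iff ((Q -> S) iff Q)) = True -> True = True
So S2 is true.

Count: 1.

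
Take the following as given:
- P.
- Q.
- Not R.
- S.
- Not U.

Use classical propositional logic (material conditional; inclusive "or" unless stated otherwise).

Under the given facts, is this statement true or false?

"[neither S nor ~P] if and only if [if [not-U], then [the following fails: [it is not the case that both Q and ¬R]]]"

False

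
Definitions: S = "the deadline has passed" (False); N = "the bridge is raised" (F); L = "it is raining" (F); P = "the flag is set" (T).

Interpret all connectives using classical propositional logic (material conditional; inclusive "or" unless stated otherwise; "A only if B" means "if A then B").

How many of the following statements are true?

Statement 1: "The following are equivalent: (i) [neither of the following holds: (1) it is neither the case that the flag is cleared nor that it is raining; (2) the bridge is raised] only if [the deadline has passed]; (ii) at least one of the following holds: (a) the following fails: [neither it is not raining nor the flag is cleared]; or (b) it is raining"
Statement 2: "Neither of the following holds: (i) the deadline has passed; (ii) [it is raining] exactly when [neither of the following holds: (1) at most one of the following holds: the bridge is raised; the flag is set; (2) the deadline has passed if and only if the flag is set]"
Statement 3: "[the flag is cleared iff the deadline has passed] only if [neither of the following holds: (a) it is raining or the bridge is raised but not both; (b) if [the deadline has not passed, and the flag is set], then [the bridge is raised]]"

Statement 1: This is (((¬P ↓ L) ↓ N) → S) ↔ (¬(¬L ↓ ¬P) ∨ L).

¬P = ¬T = F
¬P ↓ L = F ↓ F = T
(¬P ↓ L) ↓ N = T ↓ F = F
((¬P ↓ L) ↓ N) → S = F → F = T
¬L = ¬F = T
¬P = ¬T = F
¬L ↓ ¬P = T ↓ F = F
¬(¬L ↓ ¬P) = ¬F = T
¬(¬L ↓ ¬P) ∨ L = T ∨ F = T
(((¬P ↓ L) ↓ N) → S) ↔ (¬(¬L ↓ ¬P) ∨ L) = T ↔ T = T
Hence Statement 1 is true.

Statement 2: Parsed as S ↓ (L ↔ ((N ↑ P) ↓ (S ↔ P)))

N ↑ P = F ↑ T = T
S ↔ P = F ↔ T = F
(N ↑ P) ↓ (S ↔ P) = T ↓ F = F
L ↔ ((N ↑ P) ↓ (S ↔ P)) = F ↔ F = T
S ↓ (L ↔ ((N ↑ P) ↓ (S ↔ P))) = F ↓ T = F
Thus Statement 2 is false.

Statement 3: This is (¬P ↔ S) → ((L ⊕ N) ↓ ((¬S ∧ P) → N)).

¬P = ¬T = F
¬P ↔ S = F ↔ F = T
L ⊕ N = F ⊕ F = F
¬S = ¬F = T
¬S ∧ P = T ∧ T = T
(¬S ∧ P) → N = T → F = F
(L ⊕ N) ↓ ((¬S ∧ P) → N) = F ↓ F = T
(¬P ↔ S) → ((L ⊕ N) ↓ ((¬S ∧ P) → N)) = T → T = T
So Statement 3 is true.

True statements: 2.

2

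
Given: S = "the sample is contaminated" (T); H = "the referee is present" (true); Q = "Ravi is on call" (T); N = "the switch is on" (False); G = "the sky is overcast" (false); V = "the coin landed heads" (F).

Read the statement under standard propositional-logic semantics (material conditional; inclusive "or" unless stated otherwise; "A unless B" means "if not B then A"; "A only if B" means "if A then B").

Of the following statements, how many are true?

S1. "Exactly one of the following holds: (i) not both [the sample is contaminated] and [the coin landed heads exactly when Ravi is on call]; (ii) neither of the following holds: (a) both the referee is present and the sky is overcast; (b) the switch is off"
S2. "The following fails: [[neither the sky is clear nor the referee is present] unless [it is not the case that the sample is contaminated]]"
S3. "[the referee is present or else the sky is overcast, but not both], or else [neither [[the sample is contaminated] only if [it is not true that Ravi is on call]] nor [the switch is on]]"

3

S1: Formalization: (S nand (V iff Q)) xor ((H and G) nor not N)

V iff Q = False iff True = False
S nand (V iff Q) = True nand False = True
H and G = True and False = False
not N = not False = True
(H and G) nor not N = False nor True = False
(S nand (V iff Q)) xor ((H and G) nor not N) = True xor False = True
Hence S1 is true.

S2: Formalization: not ((not G nor H) or not S)

not G = not False = True
not G nor H = True nor True = False
not S = not True = False
(not G nor H) or not S = False or False = False
not ((not G nor H) or not S) = not False = True
Hence S2 is true.

S3: Parsed as (H xor G) or ((S -> not Q) nor N)

H xor G = True xor False = True
not Q = not True = False
S -> not Q = True -> False = False
(S -> not Q) nor N = False nor False = True
(H xor G) or ((S -> not Q) nor N) = True or True = True
Thus S3 is true.

True statements: 3 (S1, S2, S3).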